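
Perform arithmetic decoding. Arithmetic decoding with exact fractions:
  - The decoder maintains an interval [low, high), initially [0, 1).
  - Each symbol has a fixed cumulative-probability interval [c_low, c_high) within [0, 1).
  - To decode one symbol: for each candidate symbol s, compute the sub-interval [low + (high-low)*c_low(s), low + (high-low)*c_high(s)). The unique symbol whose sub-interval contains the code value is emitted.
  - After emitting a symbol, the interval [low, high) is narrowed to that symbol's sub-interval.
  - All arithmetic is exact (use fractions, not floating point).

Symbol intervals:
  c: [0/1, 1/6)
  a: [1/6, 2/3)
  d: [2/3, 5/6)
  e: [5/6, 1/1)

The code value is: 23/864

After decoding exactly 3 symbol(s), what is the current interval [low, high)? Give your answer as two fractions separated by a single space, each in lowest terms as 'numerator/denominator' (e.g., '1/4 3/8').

Answer: 5/216 1/36

Derivation:
Step 1: interval [0/1, 1/1), width = 1/1 - 0/1 = 1/1
  'c': [0/1 + 1/1*0/1, 0/1 + 1/1*1/6) = [0/1, 1/6) <- contains code 23/864
  'a': [0/1 + 1/1*1/6, 0/1 + 1/1*2/3) = [1/6, 2/3)
  'd': [0/1 + 1/1*2/3, 0/1 + 1/1*5/6) = [2/3, 5/6)
  'e': [0/1 + 1/1*5/6, 0/1 + 1/1*1/1) = [5/6, 1/1)
  emit 'c', narrow to [0/1, 1/6)
Step 2: interval [0/1, 1/6), width = 1/6 - 0/1 = 1/6
  'c': [0/1 + 1/6*0/1, 0/1 + 1/6*1/6) = [0/1, 1/36) <- contains code 23/864
  'a': [0/1 + 1/6*1/6, 0/1 + 1/6*2/3) = [1/36, 1/9)
  'd': [0/1 + 1/6*2/3, 0/1 + 1/6*5/6) = [1/9, 5/36)
  'e': [0/1 + 1/6*5/6, 0/1 + 1/6*1/1) = [5/36, 1/6)
  emit 'c', narrow to [0/1, 1/36)
Step 3: interval [0/1, 1/36), width = 1/36 - 0/1 = 1/36
  'c': [0/1 + 1/36*0/1, 0/1 + 1/36*1/6) = [0/1, 1/216)
  'a': [0/1 + 1/36*1/6, 0/1 + 1/36*2/3) = [1/216, 1/54)
  'd': [0/1 + 1/36*2/3, 0/1 + 1/36*5/6) = [1/54, 5/216)
  'e': [0/1 + 1/36*5/6, 0/1 + 1/36*1/1) = [5/216, 1/36) <- contains code 23/864
  emit 'e', narrow to [5/216, 1/36)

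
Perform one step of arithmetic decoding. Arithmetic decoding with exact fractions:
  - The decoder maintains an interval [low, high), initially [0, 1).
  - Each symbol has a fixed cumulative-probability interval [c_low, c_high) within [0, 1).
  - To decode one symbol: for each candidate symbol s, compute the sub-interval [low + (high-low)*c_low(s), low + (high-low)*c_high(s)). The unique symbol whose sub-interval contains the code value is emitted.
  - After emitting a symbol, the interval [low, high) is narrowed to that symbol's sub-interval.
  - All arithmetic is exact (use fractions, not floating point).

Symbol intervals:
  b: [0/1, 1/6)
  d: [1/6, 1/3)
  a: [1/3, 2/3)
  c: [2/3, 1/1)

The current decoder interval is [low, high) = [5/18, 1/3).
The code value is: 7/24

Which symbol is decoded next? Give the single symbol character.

Answer: d

Derivation:
Interval width = high − low = 1/3 − 5/18 = 1/18
Scaled code = (code − low) / width = (7/24 − 5/18) / 1/18 = 1/4
  b: [0/1, 1/6) 
  d: [1/6, 1/3) ← scaled code falls here ✓
  a: [1/3, 2/3) 
  c: [2/3, 1/1) 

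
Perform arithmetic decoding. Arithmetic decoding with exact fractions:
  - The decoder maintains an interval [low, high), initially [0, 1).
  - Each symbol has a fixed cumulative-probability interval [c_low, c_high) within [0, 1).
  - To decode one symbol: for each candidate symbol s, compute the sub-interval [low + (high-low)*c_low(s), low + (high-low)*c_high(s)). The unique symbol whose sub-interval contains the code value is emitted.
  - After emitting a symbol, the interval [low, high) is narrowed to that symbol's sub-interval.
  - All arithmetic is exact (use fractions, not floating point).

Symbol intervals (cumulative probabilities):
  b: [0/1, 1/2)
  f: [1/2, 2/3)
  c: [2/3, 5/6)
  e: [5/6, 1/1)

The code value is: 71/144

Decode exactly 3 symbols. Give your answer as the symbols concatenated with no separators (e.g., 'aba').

Step 1: interval [0/1, 1/1), width = 1/1 - 0/1 = 1/1
  'b': [0/1 + 1/1*0/1, 0/1 + 1/1*1/2) = [0/1, 1/2) <- contains code 71/144
  'f': [0/1 + 1/1*1/2, 0/1 + 1/1*2/3) = [1/2, 2/3)
  'c': [0/1 + 1/1*2/3, 0/1 + 1/1*5/6) = [2/3, 5/6)
  'e': [0/1 + 1/1*5/6, 0/1 + 1/1*1/1) = [5/6, 1/1)
  emit 'b', narrow to [0/1, 1/2)
Step 2: interval [0/1, 1/2), width = 1/2 - 0/1 = 1/2
  'b': [0/1 + 1/2*0/1, 0/1 + 1/2*1/2) = [0/1, 1/4)
  'f': [0/1 + 1/2*1/2, 0/1 + 1/2*2/3) = [1/4, 1/3)
  'c': [0/1 + 1/2*2/3, 0/1 + 1/2*5/6) = [1/3, 5/12)
  'e': [0/1 + 1/2*5/6, 0/1 + 1/2*1/1) = [5/12, 1/2) <- contains code 71/144
  emit 'e', narrow to [5/12, 1/2)
Step 3: interval [5/12, 1/2), width = 1/2 - 5/12 = 1/12
  'b': [5/12 + 1/12*0/1, 5/12 + 1/12*1/2) = [5/12, 11/24)
  'f': [5/12 + 1/12*1/2, 5/12 + 1/12*2/3) = [11/24, 17/36)
  'c': [5/12 + 1/12*2/3, 5/12 + 1/12*5/6) = [17/36, 35/72)
  'e': [5/12 + 1/12*5/6, 5/12 + 1/12*1/1) = [35/72, 1/2) <- contains code 71/144
  emit 'e', narrow to [35/72, 1/2)

Answer: bee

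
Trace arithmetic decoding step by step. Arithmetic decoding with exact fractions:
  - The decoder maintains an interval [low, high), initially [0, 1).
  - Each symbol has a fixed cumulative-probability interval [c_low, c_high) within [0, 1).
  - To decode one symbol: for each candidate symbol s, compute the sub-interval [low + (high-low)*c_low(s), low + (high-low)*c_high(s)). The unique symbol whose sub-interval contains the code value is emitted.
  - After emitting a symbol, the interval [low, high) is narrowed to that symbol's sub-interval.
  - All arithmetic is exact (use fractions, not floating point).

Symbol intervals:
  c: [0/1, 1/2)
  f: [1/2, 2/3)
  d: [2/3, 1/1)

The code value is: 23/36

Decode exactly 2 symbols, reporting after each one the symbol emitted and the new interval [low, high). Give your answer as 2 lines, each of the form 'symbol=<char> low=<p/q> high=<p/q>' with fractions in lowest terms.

Answer: symbol=f low=1/2 high=2/3
symbol=d low=11/18 high=2/3

Derivation:
Step 1: interval [0/1, 1/1), width = 1/1 - 0/1 = 1/1
  'c': [0/1 + 1/1*0/1, 0/1 + 1/1*1/2) = [0/1, 1/2)
  'f': [0/1 + 1/1*1/2, 0/1 + 1/1*2/3) = [1/2, 2/3) <- contains code 23/36
  'd': [0/1 + 1/1*2/3, 0/1 + 1/1*1/1) = [2/3, 1/1)
  emit 'f', narrow to [1/2, 2/3)
Step 2: interval [1/2, 2/3), width = 2/3 - 1/2 = 1/6
  'c': [1/2 + 1/6*0/1, 1/2 + 1/6*1/2) = [1/2, 7/12)
  'f': [1/2 + 1/6*1/2, 1/2 + 1/6*2/3) = [7/12, 11/18)
  'd': [1/2 + 1/6*2/3, 1/2 + 1/6*1/1) = [11/18, 2/3) <- contains code 23/36
  emit 'd', narrow to [11/18, 2/3)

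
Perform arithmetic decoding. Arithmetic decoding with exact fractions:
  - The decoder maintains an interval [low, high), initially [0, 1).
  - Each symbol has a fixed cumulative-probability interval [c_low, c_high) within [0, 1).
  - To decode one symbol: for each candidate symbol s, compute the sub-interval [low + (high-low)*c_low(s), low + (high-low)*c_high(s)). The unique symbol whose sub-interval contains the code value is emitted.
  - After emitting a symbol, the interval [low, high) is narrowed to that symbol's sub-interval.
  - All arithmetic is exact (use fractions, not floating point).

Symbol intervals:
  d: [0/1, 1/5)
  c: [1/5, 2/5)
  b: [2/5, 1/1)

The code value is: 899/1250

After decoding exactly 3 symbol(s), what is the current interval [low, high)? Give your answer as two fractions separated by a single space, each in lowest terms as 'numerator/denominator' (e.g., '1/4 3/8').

Answer: 89/125 98/125

Derivation:
Step 1: interval [0/1, 1/1), width = 1/1 - 0/1 = 1/1
  'd': [0/1 + 1/1*0/1, 0/1 + 1/1*1/5) = [0/1, 1/5)
  'c': [0/1 + 1/1*1/5, 0/1 + 1/1*2/5) = [1/5, 2/5)
  'b': [0/1 + 1/1*2/5, 0/1 + 1/1*1/1) = [2/5, 1/1) <- contains code 899/1250
  emit 'b', narrow to [2/5, 1/1)
Step 2: interval [2/5, 1/1), width = 1/1 - 2/5 = 3/5
  'd': [2/5 + 3/5*0/1, 2/5 + 3/5*1/5) = [2/5, 13/25)
  'c': [2/5 + 3/5*1/5, 2/5 + 3/5*2/5) = [13/25, 16/25)
  'b': [2/5 + 3/5*2/5, 2/5 + 3/5*1/1) = [16/25, 1/1) <- contains code 899/1250
  emit 'b', narrow to [16/25, 1/1)
Step 3: interval [16/25, 1/1), width = 1/1 - 16/25 = 9/25
  'd': [16/25 + 9/25*0/1, 16/25 + 9/25*1/5) = [16/25, 89/125)
  'c': [16/25 + 9/25*1/5, 16/25 + 9/25*2/5) = [89/125, 98/125) <- contains code 899/1250
  'b': [16/25 + 9/25*2/5, 16/25 + 9/25*1/1) = [98/125, 1/1)
  emit 'c', narrow to [89/125, 98/125)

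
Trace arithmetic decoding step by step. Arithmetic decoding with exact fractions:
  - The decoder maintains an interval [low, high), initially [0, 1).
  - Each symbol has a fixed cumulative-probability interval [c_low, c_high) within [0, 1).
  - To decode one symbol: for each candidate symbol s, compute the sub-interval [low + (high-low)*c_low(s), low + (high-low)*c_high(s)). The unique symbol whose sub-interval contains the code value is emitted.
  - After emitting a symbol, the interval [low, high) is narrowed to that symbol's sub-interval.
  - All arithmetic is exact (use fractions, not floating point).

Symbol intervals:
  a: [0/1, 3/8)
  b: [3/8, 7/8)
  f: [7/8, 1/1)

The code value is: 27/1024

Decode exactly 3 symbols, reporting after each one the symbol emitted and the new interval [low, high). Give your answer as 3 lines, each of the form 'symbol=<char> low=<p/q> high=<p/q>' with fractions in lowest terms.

Answer: symbol=a low=0/1 high=3/8
symbol=a low=0/1 high=9/64
symbol=a low=0/1 high=27/512

Derivation:
Step 1: interval [0/1, 1/1), width = 1/1 - 0/1 = 1/1
  'a': [0/1 + 1/1*0/1, 0/1 + 1/1*3/8) = [0/1, 3/8) <- contains code 27/1024
  'b': [0/1 + 1/1*3/8, 0/1 + 1/1*7/8) = [3/8, 7/8)
  'f': [0/1 + 1/1*7/8, 0/1 + 1/1*1/1) = [7/8, 1/1)
  emit 'a', narrow to [0/1, 3/8)
Step 2: interval [0/1, 3/8), width = 3/8 - 0/1 = 3/8
  'a': [0/1 + 3/8*0/1, 0/1 + 3/8*3/8) = [0/1, 9/64) <- contains code 27/1024
  'b': [0/1 + 3/8*3/8, 0/1 + 3/8*7/8) = [9/64, 21/64)
  'f': [0/1 + 3/8*7/8, 0/1 + 3/8*1/1) = [21/64, 3/8)
  emit 'a', narrow to [0/1, 9/64)
Step 3: interval [0/1, 9/64), width = 9/64 - 0/1 = 9/64
  'a': [0/1 + 9/64*0/1, 0/1 + 9/64*3/8) = [0/1, 27/512) <- contains code 27/1024
  'b': [0/1 + 9/64*3/8, 0/1 + 9/64*7/8) = [27/512, 63/512)
  'f': [0/1 + 9/64*7/8, 0/1 + 9/64*1/1) = [63/512, 9/64)
  emit 'a', narrow to [0/1, 27/512)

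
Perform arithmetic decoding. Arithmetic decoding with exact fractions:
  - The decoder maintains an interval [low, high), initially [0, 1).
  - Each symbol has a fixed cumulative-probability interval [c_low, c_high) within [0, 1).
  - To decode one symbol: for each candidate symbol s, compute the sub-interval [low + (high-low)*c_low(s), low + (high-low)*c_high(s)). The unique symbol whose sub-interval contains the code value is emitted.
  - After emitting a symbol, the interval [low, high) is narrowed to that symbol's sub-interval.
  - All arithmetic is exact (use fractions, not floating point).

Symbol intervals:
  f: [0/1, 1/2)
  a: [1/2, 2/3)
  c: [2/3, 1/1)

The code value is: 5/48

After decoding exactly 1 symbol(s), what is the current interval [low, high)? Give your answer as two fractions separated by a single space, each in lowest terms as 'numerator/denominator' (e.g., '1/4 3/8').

Answer: 0/1 1/2

Derivation:
Step 1: interval [0/1, 1/1), width = 1/1 - 0/1 = 1/1
  'f': [0/1 + 1/1*0/1, 0/1 + 1/1*1/2) = [0/1, 1/2) <- contains code 5/48
  'a': [0/1 + 1/1*1/2, 0/1 + 1/1*2/3) = [1/2, 2/3)
  'c': [0/1 + 1/1*2/3, 0/1 + 1/1*1/1) = [2/3, 1/1)
  emit 'f', narrow to [0/1, 1/2)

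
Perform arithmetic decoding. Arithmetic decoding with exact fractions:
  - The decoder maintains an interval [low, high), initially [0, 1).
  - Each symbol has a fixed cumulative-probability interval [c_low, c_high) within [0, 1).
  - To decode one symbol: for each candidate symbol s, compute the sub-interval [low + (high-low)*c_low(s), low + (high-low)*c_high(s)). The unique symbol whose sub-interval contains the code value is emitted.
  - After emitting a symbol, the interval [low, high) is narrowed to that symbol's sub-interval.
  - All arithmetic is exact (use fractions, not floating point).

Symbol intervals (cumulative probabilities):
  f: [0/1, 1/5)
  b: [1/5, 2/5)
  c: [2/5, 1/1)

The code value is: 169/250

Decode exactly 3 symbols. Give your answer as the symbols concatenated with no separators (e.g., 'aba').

Answer: ccf

Derivation:
Step 1: interval [0/1, 1/1), width = 1/1 - 0/1 = 1/1
  'f': [0/1 + 1/1*0/1, 0/1 + 1/1*1/5) = [0/1, 1/5)
  'b': [0/1 + 1/1*1/5, 0/1 + 1/1*2/5) = [1/5, 2/5)
  'c': [0/1 + 1/1*2/5, 0/1 + 1/1*1/1) = [2/5, 1/1) <- contains code 169/250
  emit 'c', narrow to [2/5, 1/1)
Step 2: interval [2/5, 1/1), width = 1/1 - 2/5 = 3/5
  'f': [2/5 + 3/5*0/1, 2/5 + 3/5*1/5) = [2/5, 13/25)
  'b': [2/5 + 3/5*1/5, 2/5 + 3/5*2/5) = [13/25, 16/25)
  'c': [2/5 + 3/5*2/5, 2/5 + 3/5*1/1) = [16/25, 1/1) <- contains code 169/250
  emit 'c', narrow to [16/25, 1/1)
Step 3: interval [16/25, 1/1), width = 1/1 - 16/25 = 9/25
  'f': [16/25 + 9/25*0/1, 16/25 + 9/25*1/5) = [16/25, 89/125) <- contains code 169/250
  'b': [16/25 + 9/25*1/5, 16/25 + 9/25*2/5) = [89/125, 98/125)
  'c': [16/25 + 9/25*2/5, 16/25 + 9/25*1/1) = [98/125, 1/1)
  emit 'f', narrow to [16/25, 89/125)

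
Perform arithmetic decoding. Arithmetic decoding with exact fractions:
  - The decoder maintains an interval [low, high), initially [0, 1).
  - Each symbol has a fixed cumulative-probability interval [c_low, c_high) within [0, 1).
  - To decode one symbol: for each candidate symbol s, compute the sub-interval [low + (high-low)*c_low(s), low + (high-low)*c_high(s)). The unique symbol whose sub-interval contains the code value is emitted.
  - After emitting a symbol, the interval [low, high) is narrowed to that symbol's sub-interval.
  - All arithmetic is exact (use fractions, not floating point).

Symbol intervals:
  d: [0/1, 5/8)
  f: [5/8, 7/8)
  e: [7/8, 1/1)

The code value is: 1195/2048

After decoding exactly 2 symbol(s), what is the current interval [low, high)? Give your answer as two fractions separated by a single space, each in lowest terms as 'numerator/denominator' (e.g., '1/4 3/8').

Step 1: interval [0/1, 1/1), width = 1/1 - 0/1 = 1/1
  'd': [0/1 + 1/1*0/1, 0/1 + 1/1*5/8) = [0/1, 5/8) <- contains code 1195/2048
  'f': [0/1 + 1/1*5/8, 0/1 + 1/1*7/8) = [5/8, 7/8)
  'e': [0/1 + 1/1*7/8, 0/1 + 1/1*1/1) = [7/8, 1/1)
  emit 'd', narrow to [0/1, 5/8)
Step 2: interval [0/1, 5/8), width = 5/8 - 0/1 = 5/8
  'd': [0/1 + 5/8*0/1, 0/1 + 5/8*5/8) = [0/1, 25/64)
  'f': [0/1 + 5/8*5/8, 0/1 + 5/8*7/8) = [25/64, 35/64)
  'e': [0/1 + 5/8*7/8, 0/1 + 5/8*1/1) = [35/64, 5/8) <- contains code 1195/2048
  emit 'e', narrow to [35/64, 5/8)

Answer: 35/64 5/8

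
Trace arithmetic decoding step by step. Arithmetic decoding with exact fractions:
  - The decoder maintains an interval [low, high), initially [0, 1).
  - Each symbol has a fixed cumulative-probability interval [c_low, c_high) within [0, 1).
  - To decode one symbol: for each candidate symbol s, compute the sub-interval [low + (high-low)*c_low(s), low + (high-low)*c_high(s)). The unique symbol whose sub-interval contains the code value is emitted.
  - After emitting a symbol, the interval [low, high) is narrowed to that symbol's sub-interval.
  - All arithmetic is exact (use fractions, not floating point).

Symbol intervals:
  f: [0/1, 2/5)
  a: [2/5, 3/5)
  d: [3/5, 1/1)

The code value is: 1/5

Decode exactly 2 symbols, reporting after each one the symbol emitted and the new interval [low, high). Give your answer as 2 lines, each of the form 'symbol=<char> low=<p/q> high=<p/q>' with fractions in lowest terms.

Answer: symbol=f low=0/1 high=2/5
symbol=a low=4/25 high=6/25

Derivation:
Step 1: interval [0/1, 1/1), width = 1/1 - 0/1 = 1/1
  'f': [0/1 + 1/1*0/1, 0/1 + 1/1*2/5) = [0/1, 2/5) <- contains code 1/5
  'a': [0/1 + 1/1*2/5, 0/1 + 1/1*3/5) = [2/5, 3/5)
  'd': [0/1 + 1/1*3/5, 0/1 + 1/1*1/1) = [3/5, 1/1)
  emit 'f', narrow to [0/1, 2/5)
Step 2: interval [0/1, 2/5), width = 2/5 - 0/1 = 2/5
  'f': [0/1 + 2/5*0/1, 0/1 + 2/5*2/5) = [0/1, 4/25)
  'a': [0/1 + 2/5*2/5, 0/1 + 2/5*3/5) = [4/25, 6/25) <- contains code 1/5
  'd': [0/1 + 2/5*3/5, 0/1 + 2/5*1/1) = [6/25, 2/5)
  emit 'a', narrow to [4/25, 6/25)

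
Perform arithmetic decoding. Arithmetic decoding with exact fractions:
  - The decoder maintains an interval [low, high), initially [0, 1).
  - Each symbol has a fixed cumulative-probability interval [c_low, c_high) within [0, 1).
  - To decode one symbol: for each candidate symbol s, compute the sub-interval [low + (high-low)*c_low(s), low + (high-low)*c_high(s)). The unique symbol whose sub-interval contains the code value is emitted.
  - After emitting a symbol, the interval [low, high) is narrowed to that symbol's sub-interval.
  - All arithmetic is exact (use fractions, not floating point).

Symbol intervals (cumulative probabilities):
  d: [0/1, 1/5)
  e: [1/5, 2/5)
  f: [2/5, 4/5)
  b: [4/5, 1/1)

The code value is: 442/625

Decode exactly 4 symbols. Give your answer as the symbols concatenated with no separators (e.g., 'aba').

Step 1: interval [0/1, 1/1), width = 1/1 - 0/1 = 1/1
  'd': [0/1 + 1/1*0/1, 0/1 + 1/1*1/5) = [0/1, 1/5)
  'e': [0/1 + 1/1*1/5, 0/1 + 1/1*2/5) = [1/5, 2/5)
  'f': [0/1 + 1/1*2/5, 0/1 + 1/1*4/5) = [2/5, 4/5) <- contains code 442/625
  'b': [0/1 + 1/1*4/5, 0/1 + 1/1*1/1) = [4/5, 1/1)
  emit 'f', narrow to [2/5, 4/5)
Step 2: interval [2/5, 4/5), width = 4/5 - 2/5 = 2/5
  'd': [2/5 + 2/5*0/1, 2/5 + 2/5*1/5) = [2/5, 12/25)
  'e': [2/5 + 2/5*1/5, 2/5 + 2/5*2/5) = [12/25, 14/25)
  'f': [2/5 + 2/5*2/5, 2/5 + 2/5*4/5) = [14/25, 18/25) <- contains code 442/625
  'b': [2/5 + 2/5*4/5, 2/5 + 2/5*1/1) = [18/25, 4/5)
  emit 'f', narrow to [14/25, 18/25)
Step 3: interval [14/25, 18/25), width = 18/25 - 14/25 = 4/25
  'd': [14/25 + 4/25*0/1, 14/25 + 4/25*1/5) = [14/25, 74/125)
  'e': [14/25 + 4/25*1/5, 14/25 + 4/25*2/5) = [74/125, 78/125)
  'f': [14/25 + 4/25*2/5, 14/25 + 4/25*4/5) = [78/125, 86/125)
  'b': [14/25 + 4/25*4/5, 14/25 + 4/25*1/1) = [86/125, 18/25) <- contains code 442/625
  emit 'b', narrow to [86/125, 18/25)
Step 4: interval [86/125, 18/25), width = 18/25 - 86/125 = 4/125
  'd': [86/125 + 4/125*0/1, 86/125 + 4/125*1/5) = [86/125, 434/625)
  'e': [86/125 + 4/125*1/5, 86/125 + 4/125*2/5) = [434/625, 438/625)
  'f': [86/125 + 4/125*2/5, 86/125 + 4/125*4/5) = [438/625, 446/625) <- contains code 442/625
  'b': [86/125 + 4/125*4/5, 86/125 + 4/125*1/1) = [446/625, 18/25)
  emit 'f', narrow to [438/625, 446/625)

Answer: ffbf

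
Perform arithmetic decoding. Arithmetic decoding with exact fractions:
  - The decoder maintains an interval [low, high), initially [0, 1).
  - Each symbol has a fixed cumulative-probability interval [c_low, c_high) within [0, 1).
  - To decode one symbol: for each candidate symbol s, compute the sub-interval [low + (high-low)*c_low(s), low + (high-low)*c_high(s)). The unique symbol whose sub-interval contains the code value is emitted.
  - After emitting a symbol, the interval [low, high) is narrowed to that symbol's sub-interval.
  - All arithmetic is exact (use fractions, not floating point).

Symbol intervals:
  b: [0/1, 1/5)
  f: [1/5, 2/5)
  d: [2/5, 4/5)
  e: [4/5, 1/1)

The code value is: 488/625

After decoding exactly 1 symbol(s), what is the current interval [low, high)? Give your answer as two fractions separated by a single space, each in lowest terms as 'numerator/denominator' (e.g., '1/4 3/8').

Answer: 2/5 4/5

Derivation:
Step 1: interval [0/1, 1/1), width = 1/1 - 0/1 = 1/1
  'b': [0/1 + 1/1*0/1, 0/1 + 1/1*1/5) = [0/1, 1/5)
  'f': [0/1 + 1/1*1/5, 0/1 + 1/1*2/5) = [1/5, 2/5)
  'd': [0/1 + 1/1*2/5, 0/1 + 1/1*4/5) = [2/5, 4/5) <- contains code 488/625
  'e': [0/1 + 1/1*4/5, 0/1 + 1/1*1/1) = [4/5, 1/1)
  emit 'd', narrow to [2/5, 4/5)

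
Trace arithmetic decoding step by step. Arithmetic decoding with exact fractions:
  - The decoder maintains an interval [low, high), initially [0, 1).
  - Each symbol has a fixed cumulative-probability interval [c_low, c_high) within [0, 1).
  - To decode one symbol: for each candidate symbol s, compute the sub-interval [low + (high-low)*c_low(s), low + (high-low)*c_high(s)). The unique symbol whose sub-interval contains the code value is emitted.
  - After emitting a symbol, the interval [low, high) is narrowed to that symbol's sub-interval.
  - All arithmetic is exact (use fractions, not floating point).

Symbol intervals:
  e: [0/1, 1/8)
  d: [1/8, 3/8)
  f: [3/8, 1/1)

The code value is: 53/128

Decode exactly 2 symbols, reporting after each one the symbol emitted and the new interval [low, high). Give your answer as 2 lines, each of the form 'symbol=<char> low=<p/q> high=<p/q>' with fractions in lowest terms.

Step 1: interval [0/1, 1/1), width = 1/1 - 0/1 = 1/1
  'e': [0/1 + 1/1*0/1, 0/1 + 1/1*1/8) = [0/1, 1/8)
  'd': [0/1 + 1/1*1/8, 0/1 + 1/1*3/8) = [1/8, 3/8)
  'f': [0/1 + 1/1*3/8, 0/1 + 1/1*1/1) = [3/8, 1/1) <- contains code 53/128
  emit 'f', narrow to [3/8, 1/1)
Step 2: interval [3/8, 1/1), width = 1/1 - 3/8 = 5/8
  'e': [3/8 + 5/8*0/1, 3/8 + 5/8*1/8) = [3/8, 29/64) <- contains code 53/128
  'd': [3/8 + 5/8*1/8, 3/8 + 5/8*3/8) = [29/64, 39/64)
  'f': [3/8 + 5/8*3/8, 3/8 + 5/8*1/1) = [39/64, 1/1)
  emit 'e', narrow to [3/8, 29/64)

Answer: symbol=f low=3/8 high=1/1
symbol=e low=3/8 high=29/64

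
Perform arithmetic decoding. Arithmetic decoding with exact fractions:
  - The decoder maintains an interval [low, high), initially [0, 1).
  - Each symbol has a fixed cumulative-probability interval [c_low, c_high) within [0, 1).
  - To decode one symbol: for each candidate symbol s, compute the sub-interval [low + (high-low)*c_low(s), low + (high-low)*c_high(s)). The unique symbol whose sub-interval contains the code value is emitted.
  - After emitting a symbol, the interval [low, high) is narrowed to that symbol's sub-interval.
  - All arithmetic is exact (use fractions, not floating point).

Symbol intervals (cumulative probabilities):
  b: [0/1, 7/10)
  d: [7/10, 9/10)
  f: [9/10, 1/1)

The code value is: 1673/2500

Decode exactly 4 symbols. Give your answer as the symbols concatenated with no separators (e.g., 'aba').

Answer: bfbd

Derivation:
Step 1: interval [0/1, 1/1), width = 1/1 - 0/1 = 1/1
  'b': [0/1 + 1/1*0/1, 0/1 + 1/1*7/10) = [0/1, 7/10) <- contains code 1673/2500
  'd': [0/1 + 1/1*7/10, 0/1 + 1/1*9/10) = [7/10, 9/10)
  'f': [0/1 + 1/1*9/10, 0/1 + 1/1*1/1) = [9/10, 1/1)
  emit 'b', narrow to [0/1, 7/10)
Step 2: interval [0/1, 7/10), width = 7/10 - 0/1 = 7/10
  'b': [0/1 + 7/10*0/1, 0/1 + 7/10*7/10) = [0/1, 49/100)
  'd': [0/1 + 7/10*7/10, 0/1 + 7/10*9/10) = [49/100, 63/100)
  'f': [0/1 + 7/10*9/10, 0/1 + 7/10*1/1) = [63/100, 7/10) <- contains code 1673/2500
  emit 'f', narrow to [63/100, 7/10)
Step 3: interval [63/100, 7/10), width = 7/10 - 63/100 = 7/100
  'b': [63/100 + 7/100*0/1, 63/100 + 7/100*7/10) = [63/100, 679/1000) <- contains code 1673/2500
  'd': [63/100 + 7/100*7/10, 63/100 + 7/100*9/10) = [679/1000, 693/1000)
  'f': [63/100 + 7/100*9/10, 63/100 + 7/100*1/1) = [693/1000, 7/10)
  emit 'b', narrow to [63/100, 679/1000)
Step 4: interval [63/100, 679/1000), width = 679/1000 - 63/100 = 49/1000
  'b': [63/100 + 49/1000*0/1, 63/100 + 49/1000*7/10) = [63/100, 6643/10000)
  'd': [63/100 + 49/1000*7/10, 63/100 + 49/1000*9/10) = [6643/10000, 6741/10000) <- contains code 1673/2500
  'f': [63/100 + 49/1000*9/10, 63/100 + 49/1000*1/1) = [6741/10000, 679/1000)
  emit 'd', narrow to [6643/10000, 6741/10000)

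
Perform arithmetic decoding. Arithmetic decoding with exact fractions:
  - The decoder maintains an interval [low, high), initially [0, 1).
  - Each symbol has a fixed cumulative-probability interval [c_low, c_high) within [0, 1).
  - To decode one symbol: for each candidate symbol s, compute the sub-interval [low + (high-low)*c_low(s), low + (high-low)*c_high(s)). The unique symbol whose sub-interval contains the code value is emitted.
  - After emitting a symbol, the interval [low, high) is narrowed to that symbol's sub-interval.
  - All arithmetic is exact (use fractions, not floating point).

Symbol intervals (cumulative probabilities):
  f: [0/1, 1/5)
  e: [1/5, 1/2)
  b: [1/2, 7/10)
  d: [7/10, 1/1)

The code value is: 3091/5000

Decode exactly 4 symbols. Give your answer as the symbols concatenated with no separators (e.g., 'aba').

Step 1: interval [0/1, 1/1), width = 1/1 - 0/1 = 1/1
  'f': [0/1 + 1/1*0/1, 0/1 + 1/1*1/5) = [0/1, 1/5)
  'e': [0/1 + 1/1*1/5, 0/1 + 1/1*1/2) = [1/5, 1/2)
  'b': [0/1 + 1/1*1/2, 0/1 + 1/1*7/10) = [1/2, 7/10) <- contains code 3091/5000
  'd': [0/1 + 1/1*7/10, 0/1 + 1/1*1/1) = [7/10, 1/1)
  emit 'b', narrow to [1/2, 7/10)
Step 2: interval [1/2, 7/10), width = 7/10 - 1/2 = 1/5
  'f': [1/2 + 1/5*0/1, 1/2 + 1/5*1/5) = [1/2, 27/50)
  'e': [1/2 + 1/5*1/5, 1/2 + 1/5*1/2) = [27/50, 3/5)
  'b': [1/2 + 1/5*1/2, 1/2 + 1/5*7/10) = [3/5, 16/25) <- contains code 3091/5000
  'd': [1/2 + 1/5*7/10, 1/2 + 1/5*1/1) = [16/25, 7/10)
  emit 'b', narrow to [3/5, 16/25)
Step 3: interval [3/5, 16/25), width = 16/25 - 3/5 = 1/25
  'f': [3/5 + 1/25*0/1, 3/5 + 1/25*1/5) = [3/5, 76/125)
  'e': [3/5 + 1/25*1/5, 3/5 + 1/25*1/2) = [76/125, 31/50) <- contains code 3091/5000
  'b': [3/5 + 1/25*1/2, 3/5 + 1/25*7/10) = [31/50, 157/250)
  'd': [3/5 + 1/25*7/10, 3/5 + 1/25*1/1) = [157/250, 16/25)
  emit 'e', narrow to [76/125, 31/50)
Step 4: interval [76/125, 31/50), width = 31/50 - 76/125 = 3/250
  'f': [76/125 + 3/250*0/1, 76/125 + 3/250*1/5) = [76/125, 763/1250)
  'e': [76/125 + 3/250*1/5, 76/125 + 3/250*1/2) = [763/1250, 307/500)
  'b': [76/125 + 3/250*1/2, 76/125 + 3/250*7/10) = [307/500, 1541/2500)
  'd': [76/125 + 3/250*7/10, 76/125 + 3/250*1/1) = [1541/2500, 31/50) <- contains code 3091/5000
  emit 'd', narrow to [1541/2500, 31/50)

Answer: bbed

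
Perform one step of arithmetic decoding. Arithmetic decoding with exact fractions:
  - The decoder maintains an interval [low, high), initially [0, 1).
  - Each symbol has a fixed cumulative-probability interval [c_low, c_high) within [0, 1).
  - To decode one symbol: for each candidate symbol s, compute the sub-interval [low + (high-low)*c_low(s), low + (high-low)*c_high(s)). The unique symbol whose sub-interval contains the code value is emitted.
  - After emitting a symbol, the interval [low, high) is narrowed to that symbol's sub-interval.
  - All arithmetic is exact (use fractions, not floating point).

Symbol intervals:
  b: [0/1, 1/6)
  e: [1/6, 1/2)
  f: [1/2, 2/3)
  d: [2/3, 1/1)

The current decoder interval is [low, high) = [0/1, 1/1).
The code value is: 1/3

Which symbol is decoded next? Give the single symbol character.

Interval width = high − low = 1/1 − 0/1 = 1/1
Scaled code = (code − low) / width = (1/3 − 0/1) / 1/1 = 1/3
  b: [0/1, 1/6) 
  e: [1/6, 1/2) ← scaled code falls here ✓
  f: [1/2, 2/3) 
  d: [2/3, 1/1) 

Answer: e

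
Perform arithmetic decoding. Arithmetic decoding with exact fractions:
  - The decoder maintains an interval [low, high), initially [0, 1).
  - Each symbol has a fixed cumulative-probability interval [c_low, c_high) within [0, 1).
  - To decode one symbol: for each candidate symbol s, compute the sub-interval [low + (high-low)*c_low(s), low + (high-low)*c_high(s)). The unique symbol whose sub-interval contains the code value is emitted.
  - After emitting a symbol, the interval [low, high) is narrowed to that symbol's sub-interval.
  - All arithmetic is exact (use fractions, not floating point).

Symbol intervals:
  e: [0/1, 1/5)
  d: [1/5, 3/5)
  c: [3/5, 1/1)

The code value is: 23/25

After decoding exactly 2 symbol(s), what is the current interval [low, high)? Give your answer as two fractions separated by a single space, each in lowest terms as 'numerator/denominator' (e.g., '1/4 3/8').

Step 1: interval [0/1, 1/1), width = 1/1 - 0/1 = 1/1
  'e': [0/1 + 1/1*0/1, 0/1 + 1/1*1/5) = [0/1, 1/5)
  'd': [0/1 + 1/1*1/5, 0/1 + 1/1*3/5) = [1/5, 3/5)
  'c': [0/1 + 1/1*3/5, 0/1 + 1/1*1/1) = [3/5, 1/1) <- contains code 23/25
  emit 'c', narrow to [3/5, 1/1)
Step 2: interval [3/5, 1/1), width = 1/1 - 3/5 = 2/5
  'e': [3/5 + 2/5*0/1, 3/5 + 2/5*1/5) = [3/5, 17/25)
  'd': [3/5 + 2/5*1/5, 3/5 + 2/5*3/5) = [17/25, 21/25)
  'c': [3/5 + 2/5*3/5, 3/5 + 2/5*1/1) = [21/25, 1/1) <- contains code 23/25
  emit 'c', narrow to [21/25, 1/1)

Answer: 21/25 1/1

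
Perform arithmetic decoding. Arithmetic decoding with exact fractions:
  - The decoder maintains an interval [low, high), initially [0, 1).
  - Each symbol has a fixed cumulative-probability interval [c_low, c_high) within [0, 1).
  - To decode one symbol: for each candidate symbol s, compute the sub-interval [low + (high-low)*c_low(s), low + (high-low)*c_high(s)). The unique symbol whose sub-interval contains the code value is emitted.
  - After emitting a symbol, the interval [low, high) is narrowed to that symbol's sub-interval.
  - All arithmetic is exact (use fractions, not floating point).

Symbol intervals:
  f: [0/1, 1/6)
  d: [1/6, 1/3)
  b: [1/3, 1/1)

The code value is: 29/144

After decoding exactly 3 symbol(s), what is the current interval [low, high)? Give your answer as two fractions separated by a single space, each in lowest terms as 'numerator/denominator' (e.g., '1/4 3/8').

Answer: 43/216 11/54

Derivation:
Step 1: interval [0/1, 1/1), width = 1/1 - 0/1 = 1/1
  'f': [0/1 + 1/1*0/1, 0/1 + 1/1*1/6) = [0/1, 1/6)
  'd': [0/1 + 1/1*1/6, 0/1 + 1/1*1/3) = [1/6, 1/3) <- contains code 29/144
  'b': [0/1 + 1/1*1/3, 0/1 + 1/1*1/1) = [1/3, 1/1)
  emit 'd', narrow to [1/6, 1/3)
Step 2: interval [1/6, 1/3), width = 1/3 - 1/6 = 1/6
  'f': [1/6 + 1/6*0/1, 1/6 + 1/6*1/6) = [1/6, 7/36)
  'd': [1/6 + 1/6*1/6, 1/6 + 1/6*1/3) = [7/36, 2/9) <- contains code 29/144
  'b': [1/6 + 1/6*1/3, 1/6 + 1/6*1/1) = [2/9, 1/3)
  emit 'd', narrow to [7/36, 2/9)
Step 3: interval [7/36, 2/9), width = 2/9 - 7/36 = 1/36
  'f': [7/36 + 1/36*0/1, 7/36 + 1/36*1/6) = [7/36, 43/216)
  'd': [7/36 + 1/36*1/6, 7/36 + 1/36*1/3) = [43/216, 11/54) <- contains code 29/144
  'b': [7/36 + 1/36*1/3, 7/36 + 1/36*1/1) = [11/54, 2/9)
  emit 'd', narrow to [43/216, 11/54)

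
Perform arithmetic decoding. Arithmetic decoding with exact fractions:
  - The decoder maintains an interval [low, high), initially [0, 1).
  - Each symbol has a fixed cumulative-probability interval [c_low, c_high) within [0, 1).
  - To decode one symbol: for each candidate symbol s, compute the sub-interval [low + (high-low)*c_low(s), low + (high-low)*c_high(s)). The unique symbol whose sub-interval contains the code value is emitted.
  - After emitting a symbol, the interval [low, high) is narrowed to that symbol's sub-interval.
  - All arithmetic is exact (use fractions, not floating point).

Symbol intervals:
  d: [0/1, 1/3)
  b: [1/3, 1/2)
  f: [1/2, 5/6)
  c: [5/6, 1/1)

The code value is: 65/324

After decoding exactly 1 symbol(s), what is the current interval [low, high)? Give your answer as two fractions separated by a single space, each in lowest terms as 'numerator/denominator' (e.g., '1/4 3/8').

Step 1: interval [0/1, 1/1), width = 1/1 - 0/1 = 1/1
  'd': [0/1 + 1/1*0/1, 0/1 + 1/1*1/3) = [0/1, 1/3) <- contains code 65/324
  'b': [0/1 + 1/1*1/3, 0/1 + 1/1*1/2) = [1/3, 1/2)
  'f': [0/1 + 1/1*1/2, 0/1 + 1/1*5/6) = [1/2, 5/6)
  'c': [0/1 + 1/1*5/6, 0/1 + 1/1*1/1) = [5/6, 1/1)
  emit 'd', narrow to [0/1, 1/3)

Answer: 0/1 1/3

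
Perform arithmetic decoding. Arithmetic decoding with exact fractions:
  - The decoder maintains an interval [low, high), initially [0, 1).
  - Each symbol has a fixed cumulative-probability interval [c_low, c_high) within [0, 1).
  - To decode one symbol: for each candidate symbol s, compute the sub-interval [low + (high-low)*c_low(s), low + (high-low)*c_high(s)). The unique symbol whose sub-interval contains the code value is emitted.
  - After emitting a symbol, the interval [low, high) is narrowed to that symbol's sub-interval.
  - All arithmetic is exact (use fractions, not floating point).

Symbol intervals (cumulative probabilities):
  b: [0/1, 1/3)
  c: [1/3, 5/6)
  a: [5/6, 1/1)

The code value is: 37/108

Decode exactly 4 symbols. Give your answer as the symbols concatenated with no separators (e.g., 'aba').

Step 1: interval [0/1, 1/1), width = 1/1 - 0/1 = 1/1
  'b': [0/1 + 1/1*0/1, 0/1 + 1/1*1/3) = [0/1, 1/3)
  'c': [0/1 + 1/1*1/3, 0/1 + 1/1*5/6) = [1/3, 5/6) <- contains code 37/108
  'a': [0/1 + 1/1*5/6, 0/1 + 1/1*1/1) = [5/6, 1/1)
  emit 'c', narrow to [1/3, 5/6)
Step 2: interval [1/3, 5/6), width = 5/6 - 1/3 = 1/2
  'b': [1/3 + 1/2*0/1, 1/3 + 1/2*1/3) = [1/3, 1/2) <- contains code 37/108
  'c': [1/3 + 1/2*1/3, 1/3 + 1/2*5/6) = [1/2, 3/4)
  'a': [1/3 + 1/2*5/6, 1/3 + 1/2*1/1) = [3/4, 5/6)
  emit 'b', narrow to [1/3, 1/2)
Step 3: interval [1/3, 1/2), width = 1/2 - 1/3 = 1/6
  'b': [1/3 + 1/6*0/1, 1/3 + 1/6*1/3) = [1/3, 7/18) <- contains code 37/108
  'c': [1/3 + 1/6*1/3, 1/3 + 1/6*5/6) = [7/18, 17/36)
  'a': [1/3 + 1/6*5/6, 1/3 + 1/6*1/1) = [17/36, 1/2)
  emit 'b', narrow to [1/3, 7/18)
Step 4: interval [1/3, 7/18), width = 7/18 - 1/3 = 1/18
  'b': [1/3 + 1/18*0/1, 1/3 + 1/18*1/3) = [1/3, 19/54) <- contains code 37/108
  'c': [1/3 + 1/18*1/3, 1/3 + 1/18*5/6) = [19/54, 41/108)
  'a': [1/3 + 1/18*5/6, 1/3 + 1/18*1/1) = [41/108, 7/18)
  emit 'b', narrow to [1/3, 19/54)

Answer: cbbb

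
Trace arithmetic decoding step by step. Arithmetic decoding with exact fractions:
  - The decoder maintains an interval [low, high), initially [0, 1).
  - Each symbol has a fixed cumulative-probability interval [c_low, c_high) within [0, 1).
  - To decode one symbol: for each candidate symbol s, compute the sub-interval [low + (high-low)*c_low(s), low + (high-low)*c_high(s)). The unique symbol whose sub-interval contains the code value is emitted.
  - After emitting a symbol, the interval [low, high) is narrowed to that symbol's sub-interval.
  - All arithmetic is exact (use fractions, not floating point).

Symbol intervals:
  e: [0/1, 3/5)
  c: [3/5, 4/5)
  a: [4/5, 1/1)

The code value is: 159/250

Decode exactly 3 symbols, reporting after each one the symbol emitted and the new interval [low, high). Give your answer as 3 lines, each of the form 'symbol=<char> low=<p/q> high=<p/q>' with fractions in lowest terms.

Answer: symbol=c low=3/5 high=4/5
symbol=e low=3/5 high=18/25
symbol=e low=3/5 high=84/125

Derivation:
Step 1: interval [0/1, 1/1), width = 1/1 - 0/1 = 1/1
  'e': [0/1 + 1/1*0/1, 0/1 + 1/1*3/5) = [0/1, 3/5)
  'c': [0/1 + 1/1*3/5, 0/1 + 1/1*4/5) = [3/5, 4/5) <- contains code 159/250
  'a': [0/1 + 1/1*4/5, 0/1 + 1/1*1/1) = [4/5, 1/1)
  emit 'c', narrow to [3/5, 4/5)
Step 2: interval [3/5, 4/5), width = 4/5 - 3/5 = 1/5
  'e': [3/5 + 1/5*0/1, 3/5 + 1/5*3/5) = [3/5, 18/25) <- contains code 159/250
  'c': [3/5 + 1/5*3/5, 3/5 + 1/5*4/5) = [18/25, 19/25)
  'a': [3/5 + 1/5*4/5, 3/5 + 1/5*1/1) = [19/25, 4/5)
  emit 'e', narrow to [3/5, 18/25)
Step 3: interval [3/5, 18/25), width = 18/25 - 3/5 = 3/25
  'e': [3/5 + 3/25*0/1, 3/5 + 3/25*3/5) = [3/5, 84/125) <- contains code 159/250
  'c': [3/5 + 3/25*3/5, 3/5 + 3/25*4/5) = [84/125, 87/125)
  'a': [3/5 + 3/25*4/5, 3/5 + 3/25*1/1) = [87/125, 18/25)
  emit 'e', narrow to [3/5, 84/125)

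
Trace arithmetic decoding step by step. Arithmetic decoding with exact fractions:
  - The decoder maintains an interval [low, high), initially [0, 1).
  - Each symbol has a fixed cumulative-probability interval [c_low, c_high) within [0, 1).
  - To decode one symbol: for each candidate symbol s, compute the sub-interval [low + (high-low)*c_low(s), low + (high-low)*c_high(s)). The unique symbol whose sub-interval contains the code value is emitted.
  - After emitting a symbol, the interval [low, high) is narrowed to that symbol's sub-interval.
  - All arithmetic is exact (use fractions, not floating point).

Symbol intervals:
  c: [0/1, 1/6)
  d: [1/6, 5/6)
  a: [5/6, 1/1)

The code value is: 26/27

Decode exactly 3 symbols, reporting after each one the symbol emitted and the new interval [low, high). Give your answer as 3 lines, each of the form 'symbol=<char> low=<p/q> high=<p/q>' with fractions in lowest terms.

Step 1: interval [0/1, 1/1), width = 1/1 - 0/1 = 1/1
  'c': [0/1 + 1/1*0/1, 0/1 + 1/1*1/6) = [0/1, 1/6)
  'd': [0/1 + 1/1*1/6, 0/1 + 1/1*5/6) = [1/6, 5/6)
  'a': [0/1 + 1/1*5/6, 0/1 + 1/1*1/1) = [5/6, 1/1) <- contains code 26/27
  emit 'a', narrow to [5/6, 1/1)
Step 2: interval [5/6, 1/1), width = 1/1 - 5/6 = 1/6
  'c': [5/6 + 1/6*0/1, 5/6 + 1/6*1/6) = [5/6, 31/36)
  'd': [5/6 + 1/6*1/6, 5/6 + 1/6*5/6) = [31/36, 35/36) <- contains code 26/27
  'a': [5/6 + 1/6*5/6, 5/6 + 1/6*1/1) = [35/36, 1/1)
  emit 'd', narrow to [31/36, 35/36)
Step 3: interval [31/36, 35/36), width = 35/36 - 31/36 = 1/9
  'c': [31/36 + 1/9*0/1, 31/36 + 1/9*1/6) = [31/36, 95/108)
  'd': [31/36 + 1/9*1/6, 31/36 + 1/9*5/6) = [95/108, 103/108)
  'a': [31/36 + 1/9*5/6, 31/36 + 1/9*1/1) = [103/108, 35/36) <- contains code 26/27
  emit 'a', narrow to [103/108, 35/36)

Answer: symbol=a low=5/6 high=1/1
symbol=d low=31/36 high=35/36
symbol=a low=103/108 high=35/36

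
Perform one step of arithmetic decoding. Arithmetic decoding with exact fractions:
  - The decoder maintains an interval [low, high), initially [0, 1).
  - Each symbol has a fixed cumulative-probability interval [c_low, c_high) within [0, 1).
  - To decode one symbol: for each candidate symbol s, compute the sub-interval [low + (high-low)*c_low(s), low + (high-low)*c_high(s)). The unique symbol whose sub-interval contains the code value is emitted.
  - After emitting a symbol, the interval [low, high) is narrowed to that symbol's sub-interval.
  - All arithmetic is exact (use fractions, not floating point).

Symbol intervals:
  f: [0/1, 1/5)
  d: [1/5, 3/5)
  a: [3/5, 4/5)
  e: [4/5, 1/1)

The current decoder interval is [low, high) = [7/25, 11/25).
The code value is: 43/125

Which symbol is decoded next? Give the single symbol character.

Interval width = high − low = 11/25 − 7/25 = 4/25
Scaled code = (code − low) / width = (43/125 − 7/25) / 4/25 = 2/5
  f: [0/1, 1/5) 
  d: [1/5, 3/5) ← scaled code falls here ✓
  a: [3/5, 4/5) 
  e: [4/5, 1/1) 

Answer: d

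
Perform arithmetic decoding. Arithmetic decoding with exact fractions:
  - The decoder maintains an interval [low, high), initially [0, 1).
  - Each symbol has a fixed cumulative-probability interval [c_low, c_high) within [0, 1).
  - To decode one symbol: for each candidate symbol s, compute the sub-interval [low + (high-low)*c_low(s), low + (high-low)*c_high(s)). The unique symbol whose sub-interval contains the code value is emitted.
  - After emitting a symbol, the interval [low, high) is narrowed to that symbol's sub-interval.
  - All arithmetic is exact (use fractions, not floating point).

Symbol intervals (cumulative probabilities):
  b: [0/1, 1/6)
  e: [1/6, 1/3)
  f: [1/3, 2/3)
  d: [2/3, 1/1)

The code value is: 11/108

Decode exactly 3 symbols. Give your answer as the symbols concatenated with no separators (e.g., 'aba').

Step 1: interval [0/1, 1/1), width = 1/1 - 0/1 = 1/1
  'b': [0/1 + 1/1*0/1, 0/1 + 1/1*1/6) = [0/1, 1/6) <- contains code 11/108
  'e': [0/1 + 1/1*1/6, 0/1 + 1/1*1/3) = [1/6, 1/3)
  'f': [0/1 + 1/1*1/3, 0/1 + 1/1*2/3) = [1/3, 2/3)
  'd': [0/1 + 1/1*2/3, 0/1 + 1/1*1/1) = [2/3, 1/1)
  emit 'b', narrow to [0/1, 1/6)
Step 2: interval [0/1, 1/6), width = 1/6 - 0/1 = 1/6
  'b': [0/1 + 1/6*0/1, 0/1 + 1/6*1/6) = [0/1, 1/36)
  'e': [0/1 + 1/6*1/6, 0/1 + 1/6*1/3) = [1/36, 1/18)
  'f': [0/1 + 1/6*1/3, 0/1 + 1/6*2/3) = [1/18, 1/9) <- contains code 11/108
  'd': [0/1 + 1/6*2/3, 0/1 + 1/6*1/1) = [1/9, 1/6)
  emit 'f', narrow to [1/18, 1/9)
Step 3: interval [1/18, 1/9), width = 1/9 - 1/18 = 1/18
  'b': [1/18 + 1/18*0/1, 1/18 + 1/18*1/6) = [1/18, 7/108)
  'e': [1/18 + 1/18*1/6, 1/18 + 1/18*1/3) = [7/108, 2/27)
  'f': [1/18 + 1/18*1/3, 1/18 + 1/18*2/3) = [2/27, 5/54)
  'd': [1/18 + 1/18*2/3, 1/18 + 1/18*1/1) = [5/54, 1/9) <- contains code 11/108
  emit 'd', narrow to [5/54, 1/9)

Answer: bfd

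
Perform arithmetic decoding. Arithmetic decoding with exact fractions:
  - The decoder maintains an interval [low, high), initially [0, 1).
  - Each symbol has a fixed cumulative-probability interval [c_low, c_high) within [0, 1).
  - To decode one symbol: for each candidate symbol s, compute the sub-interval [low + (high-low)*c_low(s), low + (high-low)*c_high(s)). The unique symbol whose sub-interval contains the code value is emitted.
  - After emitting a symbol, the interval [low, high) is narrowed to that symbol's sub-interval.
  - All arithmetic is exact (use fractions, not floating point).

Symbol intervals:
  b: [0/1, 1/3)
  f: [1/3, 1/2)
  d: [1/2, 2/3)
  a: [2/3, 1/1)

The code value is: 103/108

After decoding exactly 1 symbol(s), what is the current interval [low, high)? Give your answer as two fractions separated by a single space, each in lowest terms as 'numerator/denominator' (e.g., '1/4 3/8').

Answer: 2/3 1/1

Derivation:
Step 1: interval [0/1, 1/1), width = 1/1 - 0/1 = 1/1
  'b': [0/1 + 1/1*0/1, 0/1 + 1/1*1/3) = [0/1, 1/3)
  'f': [0/1 + 1/1*1/3, 0/1 + 1/1*1/2) = [1/3, 1/2)
  'd': [0/1 + 1/1*1/2, 0/1 + 1/1*2/3) = [1/2, 2/3)
  'a': [0/1 + 1/1*2/3, 0/1 + 1/1*1/1) = [2/3, 1/1) <- contains code 103/108
  emit 'a', narrow to [2/3, 1/1)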